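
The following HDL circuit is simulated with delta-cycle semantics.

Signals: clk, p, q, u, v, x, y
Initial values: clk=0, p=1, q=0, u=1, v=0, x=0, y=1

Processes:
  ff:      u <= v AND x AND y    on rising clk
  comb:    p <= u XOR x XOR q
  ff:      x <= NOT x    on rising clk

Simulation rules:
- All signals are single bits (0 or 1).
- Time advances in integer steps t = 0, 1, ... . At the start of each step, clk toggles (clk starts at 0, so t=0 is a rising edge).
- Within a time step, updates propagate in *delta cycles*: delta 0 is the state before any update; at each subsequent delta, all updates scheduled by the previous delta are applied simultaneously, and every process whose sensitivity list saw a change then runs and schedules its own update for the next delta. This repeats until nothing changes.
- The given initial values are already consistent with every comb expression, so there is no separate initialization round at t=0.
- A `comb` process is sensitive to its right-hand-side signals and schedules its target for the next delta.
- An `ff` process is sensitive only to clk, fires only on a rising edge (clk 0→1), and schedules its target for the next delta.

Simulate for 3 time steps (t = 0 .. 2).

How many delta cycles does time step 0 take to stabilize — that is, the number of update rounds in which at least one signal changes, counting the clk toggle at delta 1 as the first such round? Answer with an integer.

t0.Δ0 q=0 v=0 clk=0 u=1 y=1 p=1 x=0
t0.Δ1 q=0 v=0 clk=1 u=1 y=1 p=1 x=0
t0.Δ2 q=0 v=0 clk=1 u=0 y=1 p=1 x=1
t1.Δ0 q=0 v=0 clk=1 u=0 y=1 p=1 x=1
t1.Δ1 q=0 v=0 clk=0 u=0 y=1 p=1 x=1
t2.Δ0 q=0 v=0 clk=0 u=0 y=1 p=1 x=1
t2.Δ1 q=0 v=0 clk=1 u=0 y=1 p=1 x=1
t2.Δ2 q=0 v=0 clk=1 u=0 y=1 p=1 x=0
t2.Δ3 q=0 v=0 clk=1 u=0 y=1 p=0 x=0

2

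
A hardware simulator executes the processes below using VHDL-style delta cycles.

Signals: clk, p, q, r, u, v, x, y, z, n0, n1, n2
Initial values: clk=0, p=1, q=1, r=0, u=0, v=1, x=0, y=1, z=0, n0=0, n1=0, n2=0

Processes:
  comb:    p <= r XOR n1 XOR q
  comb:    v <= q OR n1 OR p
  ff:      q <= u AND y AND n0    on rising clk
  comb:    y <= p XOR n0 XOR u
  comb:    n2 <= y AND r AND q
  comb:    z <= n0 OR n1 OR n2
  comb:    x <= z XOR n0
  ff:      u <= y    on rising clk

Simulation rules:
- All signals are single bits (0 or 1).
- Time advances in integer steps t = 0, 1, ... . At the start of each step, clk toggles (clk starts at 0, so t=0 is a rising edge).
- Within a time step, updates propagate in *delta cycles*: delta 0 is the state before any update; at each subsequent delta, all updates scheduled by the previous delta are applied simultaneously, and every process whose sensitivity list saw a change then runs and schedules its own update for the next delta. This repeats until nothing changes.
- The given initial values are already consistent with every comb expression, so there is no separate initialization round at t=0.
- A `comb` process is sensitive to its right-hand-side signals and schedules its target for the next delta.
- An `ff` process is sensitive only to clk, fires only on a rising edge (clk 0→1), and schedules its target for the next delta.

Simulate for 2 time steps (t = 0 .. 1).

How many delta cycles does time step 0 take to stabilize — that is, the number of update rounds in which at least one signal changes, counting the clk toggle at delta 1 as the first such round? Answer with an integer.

t0.Δ0 z=0 p=1 n1=0 u=0 r=0 v=1 y=1 q=1 n2=0 n0=0 x=0 clk=0
t0.Δ1 z=0 p=1 n1=0 u=0 r=0 v=1 y=1 q=1 n2=0 n0=0 x=0 clk=1
t0.Δ2 z=0 p=1 n1=0 u=1 r=0 v=1 y=1 q=0 n2=0 n0=0 x=0 clk=1
t0.Δ3 z=0 p=0 n1=0 u=1 r=0 v=1 y=0 q=0 n2=0 n0=0 x=0 clk=1
t0.Δ4 z=0 p=0 n1=0 u=1 r=0 v=0 y=1 q=0 n2=0 n0=0 x=0 clk=1
t1.Δ0 z=0 p=0 n1=0 u=1 r=0 v=0 y=1 q=0 n2=0 n0=0 x=0 clk=1
t1.Δ1 z=0 p=0 n1=0 u=1 r=0 v=0 y=1 q=0 n2=0 n0=0 x=0 clk=0

4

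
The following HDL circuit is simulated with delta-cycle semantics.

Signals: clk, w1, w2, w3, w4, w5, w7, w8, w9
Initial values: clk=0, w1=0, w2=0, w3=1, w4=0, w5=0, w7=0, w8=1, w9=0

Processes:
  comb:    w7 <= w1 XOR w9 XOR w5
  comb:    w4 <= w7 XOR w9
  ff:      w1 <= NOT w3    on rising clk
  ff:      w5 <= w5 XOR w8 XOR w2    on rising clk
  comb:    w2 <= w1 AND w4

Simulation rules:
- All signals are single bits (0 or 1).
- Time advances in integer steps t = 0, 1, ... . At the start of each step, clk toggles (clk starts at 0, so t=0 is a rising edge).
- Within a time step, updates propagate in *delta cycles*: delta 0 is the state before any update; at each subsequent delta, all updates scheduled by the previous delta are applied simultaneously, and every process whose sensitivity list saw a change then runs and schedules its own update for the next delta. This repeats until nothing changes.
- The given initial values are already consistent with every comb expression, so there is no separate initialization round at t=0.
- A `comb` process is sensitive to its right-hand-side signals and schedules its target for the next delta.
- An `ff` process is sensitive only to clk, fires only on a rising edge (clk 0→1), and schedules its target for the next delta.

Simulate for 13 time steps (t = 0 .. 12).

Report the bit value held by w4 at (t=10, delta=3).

1

[bits: w1,w2,w5,w3,w8,w4,w7,clk,w9]
t=0: Δ0=000110000 Δ1=000110010 Δ2=001110010 Δ3=001110110 Δ4=001111110 | 4Δ
t=1: Δ0=001111110 Δ1=001111100 | 1Δ
t=2: Δ0=001111100 Δ1=001111110 Δ2=000111110 Δ3=000111010 Δ4=000110010 | 4Δ
t=3: Δ0=000110010 Δ1=000110000 | 1Δ
t=4: Δ0=000110000 Δ1=000110010 Δ2=001110010 Δ3=001110110 Δ4=001111110 | 4Δ
t=5: Δ0=001111110 Δ1=001111100 | 1Δ
t=6: Δ0=001111100 Δ1=001111110 Δ2=000111110 Δ3=000111010 Δ4=000110010 | 4Δ
t=7: Δ0=000110010 Δ1=000110000 | 1Δ
t=8: Δ0=000110000 Δ1=000110010 Δ2=001110010 Δ3=001110110 Δ4=001111110 | 4Δ
t=9: Δ0=001111110 Δ1=001111100 | 1Δ
t=10: Δ0=001111100 Δ1=001111110 Δ2=000111110 Δ3=000111010 Δ4=000110010 | 4Δ
t=11: Δ0=000110010 Δ1=000110000 | 1Δ
t=12: Δ0=000110000 Δ1=000110010 Δ2=001110010 Δ3=001110110 Δ4=001111110 | 4Δ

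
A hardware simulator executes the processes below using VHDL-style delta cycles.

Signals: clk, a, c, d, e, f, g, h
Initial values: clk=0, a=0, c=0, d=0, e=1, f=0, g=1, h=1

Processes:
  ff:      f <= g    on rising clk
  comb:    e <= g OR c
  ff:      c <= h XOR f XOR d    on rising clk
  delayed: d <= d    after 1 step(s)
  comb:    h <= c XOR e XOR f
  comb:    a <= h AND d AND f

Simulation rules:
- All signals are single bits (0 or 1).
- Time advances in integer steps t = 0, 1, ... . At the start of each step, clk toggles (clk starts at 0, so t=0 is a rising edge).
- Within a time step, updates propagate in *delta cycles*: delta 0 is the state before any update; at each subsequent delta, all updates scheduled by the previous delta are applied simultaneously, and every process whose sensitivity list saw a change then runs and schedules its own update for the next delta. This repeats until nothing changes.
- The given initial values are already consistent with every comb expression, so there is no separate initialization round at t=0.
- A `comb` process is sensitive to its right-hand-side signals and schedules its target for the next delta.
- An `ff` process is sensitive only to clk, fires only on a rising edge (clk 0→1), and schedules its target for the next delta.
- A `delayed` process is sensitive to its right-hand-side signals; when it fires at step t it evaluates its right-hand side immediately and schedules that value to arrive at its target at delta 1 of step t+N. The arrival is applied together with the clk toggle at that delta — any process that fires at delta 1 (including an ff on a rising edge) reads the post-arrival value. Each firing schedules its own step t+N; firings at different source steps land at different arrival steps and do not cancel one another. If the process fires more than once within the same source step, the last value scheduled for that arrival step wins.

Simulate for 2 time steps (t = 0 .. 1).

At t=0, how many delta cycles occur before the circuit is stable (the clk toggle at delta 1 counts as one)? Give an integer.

[bits: a,h,f,e,d,g,clk,c]
t=0: Δ0=01010100 Δ1=01010110 Δ2=01110111 | 2Δ
t=1: Δ0=01110111 Δ1=01110101 | 1Δ

2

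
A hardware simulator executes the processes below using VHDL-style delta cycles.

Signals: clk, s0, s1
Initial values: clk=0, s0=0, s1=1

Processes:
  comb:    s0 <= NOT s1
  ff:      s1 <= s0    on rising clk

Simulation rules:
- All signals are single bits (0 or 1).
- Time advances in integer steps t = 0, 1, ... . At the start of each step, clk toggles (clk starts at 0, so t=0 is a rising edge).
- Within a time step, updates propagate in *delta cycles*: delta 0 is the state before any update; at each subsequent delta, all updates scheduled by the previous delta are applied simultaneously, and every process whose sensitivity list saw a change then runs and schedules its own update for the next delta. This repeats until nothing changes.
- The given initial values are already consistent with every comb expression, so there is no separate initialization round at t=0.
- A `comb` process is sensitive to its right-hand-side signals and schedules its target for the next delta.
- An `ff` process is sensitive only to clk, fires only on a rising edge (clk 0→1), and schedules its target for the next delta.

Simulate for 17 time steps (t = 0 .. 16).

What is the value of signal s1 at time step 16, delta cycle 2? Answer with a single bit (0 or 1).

0

[bits: s1,clk,s0]
t=0: Δ0=100 Δ1=110 Δ2=010 Δ3=011 | 3Δ
t=1: Δ0=011 Δ1=001 | 1Δ
t=2: Δ0=001 Δ1=011 Δ2=111 Δ3=110 | 3Δ
t=3: Δ0=110 Δ1=100 | 1Δ
t=4: Δ0=100 Δ1=110 Δ2=010 Δ3=011 | 3Δ
t=5: Δ0=011 Δ1=001 | 1Δ
t=6: Δ0=001 Δ1=011 Δ2=111 Δ3=110 | 3Δ
t=7: Δ0=110 Δ1=100 | 1Δ
t=8: Δ0=100 Δ1=110 Δ2=010 Δ3=011 | 3Δ
t=9: Δ0=011 Δ1=001 | 1Δ
t=10: Δ0=001 Δ1=011 Δ2=111 Δ3=110 | 3Δ
t=11: Δ0=110 Δ1=100 | 1Δ
t=12: Δ0=100 Δ1=110 Δ2=010 Δ3=011 | 3Δ
t=13: Δ0=011 Δ1=001 | 1Δ
t=14: Δ0=001 Δ1=011 Δ2=111 Δ3=110 | 3Δ
t=15: Δ0=110 Δ1=100 | 1Δ
t=16: Δ0=100 Δ1=110 Δ2=010 Δ3=011 | 3Δ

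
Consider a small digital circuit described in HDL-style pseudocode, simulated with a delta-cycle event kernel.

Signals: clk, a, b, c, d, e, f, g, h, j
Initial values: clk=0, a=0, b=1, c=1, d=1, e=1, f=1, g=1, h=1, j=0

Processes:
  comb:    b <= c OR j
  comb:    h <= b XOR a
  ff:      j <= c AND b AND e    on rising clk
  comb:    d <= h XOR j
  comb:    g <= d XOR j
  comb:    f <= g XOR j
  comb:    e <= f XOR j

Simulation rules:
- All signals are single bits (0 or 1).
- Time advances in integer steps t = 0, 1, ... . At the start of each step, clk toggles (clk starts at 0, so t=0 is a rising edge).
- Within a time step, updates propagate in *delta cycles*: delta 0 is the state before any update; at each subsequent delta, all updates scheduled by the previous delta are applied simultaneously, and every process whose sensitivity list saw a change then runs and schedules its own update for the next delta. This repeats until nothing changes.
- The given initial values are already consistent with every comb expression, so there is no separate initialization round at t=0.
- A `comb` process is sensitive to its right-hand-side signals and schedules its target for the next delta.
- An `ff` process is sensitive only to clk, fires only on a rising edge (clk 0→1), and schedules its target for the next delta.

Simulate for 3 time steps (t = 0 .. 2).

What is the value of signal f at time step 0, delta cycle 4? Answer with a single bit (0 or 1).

t0.Δ0 e=1 c=1 f=1 b=1 a=0 h=1 g=1 clk=0 d=1 j=0
t0.Δ1 e=1 c=1 f=1 b=1 a=0 h=1 g=1 clk=1 d=1 j=0
t0.Δ2 e=1 c=1 f=1 b=1 a=0 h=1 g=1 clk=1 d=1 j=1
t0.Δ3 e=0 c=1 f=0 b=1 a=0 h=1 g=0 clk=1 d=0 j=1
t0.Δ4 e=1 c=1 f=1 b=1 a=0 h=1 g=1 clk=1 d=0 j=1
t0.Δ5 e=0 c=1 f=0 b=1 a=0 h=1 g=1 clk=1 d=0 j=1
t0.Δ6 e=1 c=1 f=0 b=1 a=0 h=1 g=1 clk=1 d=0 j=1
t1.Δ0 e=1 c=1 f=0 b=1 a=0 h=1 g=1 clk=1 d=0 j=1
t1.Δ1 e=1 c=1 f=0 b=1 a=0 h=1 g=1 clk=0 d=0 j=1
t2.Δ0 e=1 c=1 f=0 b=1 a=0 h=1 g=1 clk=0 d=0 j=1
t2.Δ1 e=1 c=1 f=0 b=1 a=0 h=1 g=1 clk=1 d=0 j=1

1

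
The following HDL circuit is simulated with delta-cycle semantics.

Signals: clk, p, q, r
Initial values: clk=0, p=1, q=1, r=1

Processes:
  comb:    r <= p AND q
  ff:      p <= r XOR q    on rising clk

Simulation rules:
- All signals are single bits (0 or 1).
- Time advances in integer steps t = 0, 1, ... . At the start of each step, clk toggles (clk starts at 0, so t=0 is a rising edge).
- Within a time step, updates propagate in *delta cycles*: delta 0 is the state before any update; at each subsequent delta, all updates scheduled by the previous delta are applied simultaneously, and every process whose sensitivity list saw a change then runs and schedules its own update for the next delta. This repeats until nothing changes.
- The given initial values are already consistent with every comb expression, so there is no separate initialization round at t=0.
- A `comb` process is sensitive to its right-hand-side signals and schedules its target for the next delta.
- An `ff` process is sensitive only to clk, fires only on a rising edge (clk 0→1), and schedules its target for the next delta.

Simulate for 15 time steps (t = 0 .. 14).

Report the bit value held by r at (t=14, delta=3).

1

t=0 Δ0: r=1 p=1 clk=0 q=1
  Δ1: clk:0→1
  Δ2: p:1→0
  Δ3: r:1→0
  (3Δ to stable)
t=1 Δ0: r=0 p=0 clk=1 q=1
  Δ1: clk:1→0
  (1Δ to stable)
t=2 Δ0: r=0 p=0 clk=0 q=1
  Δ1: clk:0→1
  Δ2: p:0→1
  Δ3: r:0→1
  (3Δ to stable)
t=3 Δ0: r=1 p=1 clk=1 q=1
  Δ1: clk:1→0
  (1Δ to stable)
t=4 Δ0: r=1 p=1 clk=0 q=1
  Δ1: clk:0→1
  Δ2: p:1→0
  Δ3: r:1→0
  (3Δ to stable)
t=5 Δ0: r=0 p=0 clk=1 q=1
  Δ1: clk:1→0
  (1Δ to stable)
t=6 Δ0: r=0 p=0 clk=0 q=1
  Δ1: clk:0→1
  Δ2: p:0→1
  Δ3: r:0→1
  (3Δ to stable)
t=7 Δ0: r=1 p=1 clk=1 q=1
  Δ1: clk:1→0
  (1Δ to stable)
t=8 Δ0: r=1 p=1 clk=0 q=1
  Δ1: clk:0→1
  Δ2: p:1→0
  Δ3: r:1→0
  (3Δ to stable)
t=9 Δ0: r=0 p=0 clk=1 q=1
  Δ1: clk:1→0
  (1Δ to stable)
t=10 Δ0: r=0 p=0 clk=0 q=1
  Δ1: clk:0→1
  Δ2: p:0→1
  Δ3: r:0→1
  (3Δ to stable)
t=11 Δ0: r=1 p=1 clk=1 q=1
  Δ1: clk:1→0
  (1Δ to stable)
t=12 Δ0: r=1 p=1 clk=0 q=1
  Δ1: clk:0→1
  Δ2: p:1→0
  Δ3: r:1→0
  (3Δ to stable)
t=13 Δ0: r=0 p=0 clk=1 q=1
  Δ1: clk:1→0
  (1Δ to stable)
t=14 Δ0: r=0 p=0 clk=0 q=1
  Δ1: clk:0→1
  Δ2: p:0→1
  Δ3: r:0→1
  (3Δ to stable)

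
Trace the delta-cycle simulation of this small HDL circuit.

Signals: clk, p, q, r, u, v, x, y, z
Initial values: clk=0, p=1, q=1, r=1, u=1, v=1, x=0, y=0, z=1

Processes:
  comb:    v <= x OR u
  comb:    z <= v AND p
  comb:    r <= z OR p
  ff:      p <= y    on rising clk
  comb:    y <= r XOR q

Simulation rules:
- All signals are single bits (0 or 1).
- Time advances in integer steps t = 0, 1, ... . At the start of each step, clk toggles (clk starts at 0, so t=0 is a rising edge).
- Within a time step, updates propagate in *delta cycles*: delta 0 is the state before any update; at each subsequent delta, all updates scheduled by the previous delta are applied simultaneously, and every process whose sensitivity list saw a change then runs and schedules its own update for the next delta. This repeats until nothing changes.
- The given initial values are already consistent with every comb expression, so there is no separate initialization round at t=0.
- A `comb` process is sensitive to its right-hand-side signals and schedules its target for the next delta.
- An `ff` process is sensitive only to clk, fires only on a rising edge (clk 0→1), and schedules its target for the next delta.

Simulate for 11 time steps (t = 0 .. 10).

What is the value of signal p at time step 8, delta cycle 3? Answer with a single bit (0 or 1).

0

t0.Δ0 p=1 r=1 q=1 x=0 v=1 u=1 clk=0 z=1 y=0
t0.Δ1 p=1 r=1 q=1 x=0 v=1 u=1 clk=1 z=1 y=0
t0.Δ2 p=0 r=1 q=1 x=0 v=1 u=1 clk=1 z=1 y=0
t0.Δ3 p=0 r=1 q=1 x=0 v=1 u=1 clk=1 z=0 y=0
t0.Δ4 p=0 r=0 q=1 x=0 v=1 u=1 clk=1 z=0 y=0
t0.Δ5 p=0 r=0 q=1 x=0 v=1 u=1 clk=1 z=0 y=1
t1.Δ0 p=0 r=0 q=1 x=0 v=1 u=1 clk=1 z=0 y=1
t1.Δ1 p=0 r=0 q=1 x=0 v=1 u=1 clk=0 z=0 y=1
t2.Δ0 p=0 r=0 q=1 x=0 v=1 u=1 clk=0 z=0 y=1
t2.Δ1 p=0 r=0 q=1 x=0 v=1 u=1 clk=1 z=0 y=1
t2.Δ2 p=1 r=0 q=1 x=0 v=1 u=1 clk=1 z=0 y=1
t2.Δ3 p=1 r=1 q=1 x=0 v=1 u=1 clk=1 z=1 y=1
t2.Δ4 p=1 r=1 q=1 x=0 v=1 u=1 clk=1 z=1 y=0
t3.Δ0 p=1 r=1 q=1 x=0 v=1 u=1 clk=1 z=1 y=0
t3.Δ1 p=1 r=1 q=1 x=0 v=1 u=1 clk=0 z=1 y=0
t4.Δ0 p=1 r=1 q=1 x=0 v=1 u=1 clk=0 z=1 y=0
t4.Δ1 p=1 r=1 q=1 x=0 v=1 u=1 clk=1 z=1 y=0
t4.Δ2 p=0 r=1 q=1 x=0 v=1 u=1 clk=1 z=1 y=0
t4.Δ3 p=0 r=1 q=1 x=0 v=1 u=1 clk=1 z=0 y=0
t4.Δ4 p=0 r=0 q=1 x=0 v=1 u=1 clk=1 z=0 y=0
t4.Δ5 p=0 r=0 q=1 x=0 v=1 u=1 clk=1 z=0 y=1
t5.Δ0 p=0 r=0 q=1 x=0 v=1 u=1 clk=1 z=0 y=1
t5.Δ1 p=0 r=0 q=1 x=0 v=1 u=1 clk=0 z=0 y=1
t6.Δ0 p=0 r=0 q=1 x=0 v=1 u=1 clk=0 z=0 y=1
t6.Δ1 p=0 r=0 q=1 x=0 v=1 u=1 clk=1 z=0 y=1
t6.Δ2 p=1 r=0 q=1 x=0 v=1 u=1 clk=1 z=0 y=1
t6.Δ3 p=1 r=1 q=1 x=0 v=1 u=1 clk=1 z=1 y=1
t6.Δ4 p=1 r=1 q=1 x=0 v=1 u=1 clk=1 z=1 y=0
t7.Δ0 p=1 r=1 q=1 x=0 v=1 u=1 clk=1 z=1 y=0
t7.Δ1 p=1 r=1 q=1 x=0 v=1 u=1 clk=0 z=1 y=0
t8.Δ0 p=1 r=1 q=1 x=0 v=1 u=1 clk=0 z=1 y=0
t8.Δ1 p=1 r=1 q=1 x=0 v=1 u=1 clk=1 z=1 y=0
t8.Δ2 p=0 r=1 q=1 x=0 v=1 u=1 clk=1 z=1 y=0
t8.Δ3 p=0 r=1 q=1 x=0 v=1 u=1 clk=1 z=0 y=0
t8.Δ4 p=0 r=0 q=1 x=0 v=1 u=1 clk=1 z=0 y=0
t8.Δ5 p=0 r=0 q=1 x=0 v=1 u=1 clk=1 z=0 y=1
t9.Δ0 p=0 r=0 q=1 x=0 v=1 u=1 clk=1 z=0 y=1
t9.Δ1 p=0 r=0 q=1 x=0 v=1 u=1 clk=0 z=0 y=1
t10.Δ0 p=0 r=0 q=1 x=0 v=1 u=1 clk=0 z=0 y=1
t10.Δ1 p=0 r=0 q=1 x=0 v=1 u=1 clk=1 z=0 y=1
t10.Δ2 p=1 r=0 q=1 x=0 v=1 u=1 clk=1 z=0 y=1
t10.Δ3 p=1 r=1 q=1 x=0 v=1 u=1 clk=1 z=1 y=1
t10.Δ4 p=1 r=1 q=1 x=0 v=1 u=1 clk=1 z=1 y=0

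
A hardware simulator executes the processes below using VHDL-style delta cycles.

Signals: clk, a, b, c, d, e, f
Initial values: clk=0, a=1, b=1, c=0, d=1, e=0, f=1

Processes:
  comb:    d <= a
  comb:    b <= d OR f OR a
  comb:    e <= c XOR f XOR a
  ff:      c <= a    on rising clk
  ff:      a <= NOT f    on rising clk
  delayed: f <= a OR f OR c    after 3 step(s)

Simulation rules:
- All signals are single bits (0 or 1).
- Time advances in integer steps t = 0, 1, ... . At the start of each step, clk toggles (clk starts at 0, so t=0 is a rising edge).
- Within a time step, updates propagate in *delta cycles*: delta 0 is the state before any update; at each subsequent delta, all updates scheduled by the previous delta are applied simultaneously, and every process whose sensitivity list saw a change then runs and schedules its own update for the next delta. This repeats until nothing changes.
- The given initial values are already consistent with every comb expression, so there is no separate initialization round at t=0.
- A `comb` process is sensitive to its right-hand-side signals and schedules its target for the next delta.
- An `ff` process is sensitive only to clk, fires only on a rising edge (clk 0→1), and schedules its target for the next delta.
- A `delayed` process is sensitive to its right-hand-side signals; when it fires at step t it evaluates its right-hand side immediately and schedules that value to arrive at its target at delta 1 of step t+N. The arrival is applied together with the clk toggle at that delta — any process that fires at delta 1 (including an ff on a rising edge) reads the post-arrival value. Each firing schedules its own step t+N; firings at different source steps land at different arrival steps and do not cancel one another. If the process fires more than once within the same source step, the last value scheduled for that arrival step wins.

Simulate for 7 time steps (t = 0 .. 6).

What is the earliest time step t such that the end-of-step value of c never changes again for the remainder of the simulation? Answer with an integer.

2

t=0 Δ0: d=1 a=1 c=0 clk=0 f=1 e=0 b=1
  Δ1: clk:0→1
  Δ2: a:1→0, c:0→1
  Δ3: d:1→0
  (3Δ to stable)
t=1 Δ0: d=0 a=0 c=1 clk=1 f=1 e=0 b=1
  Δ1: clk:1→0
  (1Δ to stable)
t=2 Δ0: d=0 a=0 c=1 clk=0 f=1 e=0 b=1
  Δ1: clk:0→1
  Δ2: c:1→0
  Δ3: e:0→1
  (3Δ to stable)
t=3 Δ0: d=0 a=0 c=0 clk=1 f=1 e=1 b=1
  Δ1: clk:1→0
  (1Δ to stable)
t=4 Δ0: d=0 a=0 c=0 clk=0 f=1 e=1 b=1
  Δ1: clk:0→1
  (1Δ to stable)
t=5 Δ0: d=0 a=0 c=0 clk=1 f=1 e=1 b=1
  Δ1: clk:1→0
  (1Δ to stable)
t=6 Δ0: d=0 a=0 c=0 clk=0 f=1 e=1 b=1
  Δ1: clk:0→1
  (1Δ to stable)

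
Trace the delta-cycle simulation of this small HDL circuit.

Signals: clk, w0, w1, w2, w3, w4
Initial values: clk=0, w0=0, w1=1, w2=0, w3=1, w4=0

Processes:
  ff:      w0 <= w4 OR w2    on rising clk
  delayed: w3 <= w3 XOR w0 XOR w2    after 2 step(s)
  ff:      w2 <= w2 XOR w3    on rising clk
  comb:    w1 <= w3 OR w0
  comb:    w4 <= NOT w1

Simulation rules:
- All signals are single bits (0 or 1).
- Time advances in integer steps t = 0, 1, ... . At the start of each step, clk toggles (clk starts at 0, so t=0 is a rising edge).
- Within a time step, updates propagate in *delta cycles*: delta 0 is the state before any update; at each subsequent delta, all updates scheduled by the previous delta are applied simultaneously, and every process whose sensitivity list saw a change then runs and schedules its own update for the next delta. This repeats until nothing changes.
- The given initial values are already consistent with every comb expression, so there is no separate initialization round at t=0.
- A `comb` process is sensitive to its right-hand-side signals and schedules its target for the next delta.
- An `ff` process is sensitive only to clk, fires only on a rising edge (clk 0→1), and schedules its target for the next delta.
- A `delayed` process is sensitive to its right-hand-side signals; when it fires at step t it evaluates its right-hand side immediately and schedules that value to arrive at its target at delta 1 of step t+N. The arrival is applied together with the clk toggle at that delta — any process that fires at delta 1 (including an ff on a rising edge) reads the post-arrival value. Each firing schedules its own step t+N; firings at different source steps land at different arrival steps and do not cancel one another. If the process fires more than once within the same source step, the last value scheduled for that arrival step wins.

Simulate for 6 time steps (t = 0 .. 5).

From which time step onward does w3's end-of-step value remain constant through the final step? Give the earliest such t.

t=0 Δ0: w2=0 w4=0 w3=1 w1=1 clk=0 w0=0
  Δ1: clk:0→1
  Δ2: w2:0→1
  (2Δ to stable)
t=1 Δ0: w2=1 w4=0 w3=1 w1=1 clk=1 w0=0
  Δ1: clk:1→0
  (1Δ to stable)
t=2 Δ0: w2=1 w4=0 w3=1 w1=1 clk=0 w0=0
  Δ1: w3:1→0, clk:0→1
  Δ2: w1:1→0, w0:0→1
  Δ3: w4:0→1, w1:0→1
  Δ4: w4:1→0
  (4Δ to stable)
t=3 Δ0: w2=1 w4=0 w3=0 w1=1 clk=1 w0=1
  Δ1: clk:1→0
  (1Δ to stable)
t=4 Δ0: w2=1 w4=0 w3=0 w1=1 clk=0 w0=1
  Δ1: clk:0→1
  (1Δ to stable)
t=5 Δ0: w2=1 w4=0 w3=0 w1=1 clk=1 w0=1
  Δ1: clk:1→0
  (1Δ to stable)

2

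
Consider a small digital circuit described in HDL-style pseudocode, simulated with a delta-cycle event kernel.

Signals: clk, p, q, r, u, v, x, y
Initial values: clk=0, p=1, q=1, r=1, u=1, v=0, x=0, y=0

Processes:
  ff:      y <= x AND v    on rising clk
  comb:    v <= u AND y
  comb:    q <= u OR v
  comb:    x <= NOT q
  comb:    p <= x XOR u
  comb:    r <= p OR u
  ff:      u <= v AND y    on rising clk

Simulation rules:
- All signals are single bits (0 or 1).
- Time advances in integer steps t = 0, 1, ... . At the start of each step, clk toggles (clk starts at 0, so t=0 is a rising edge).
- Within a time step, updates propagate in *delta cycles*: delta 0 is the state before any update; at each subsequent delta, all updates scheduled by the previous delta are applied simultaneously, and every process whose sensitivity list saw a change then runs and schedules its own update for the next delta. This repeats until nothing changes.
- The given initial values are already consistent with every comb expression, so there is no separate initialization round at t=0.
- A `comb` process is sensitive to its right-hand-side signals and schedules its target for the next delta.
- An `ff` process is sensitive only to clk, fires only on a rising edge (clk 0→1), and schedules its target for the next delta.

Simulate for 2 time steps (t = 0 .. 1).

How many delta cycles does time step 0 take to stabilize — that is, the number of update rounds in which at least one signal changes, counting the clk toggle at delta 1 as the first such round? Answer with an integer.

t=0 Δ0: p=1 u=1 q=1 v=0 clk=0 r=1 y=0 x=0
  Δ1: clk:0→1
  Δ2: u:1→0
  Δ3: p:1→0, q:1→0
  Δ4: r:1→0, x:0→1
  Δ5: p:0→1
  Δ6: r:0→1
  (6Δ to stable)
t=1 Δ0: p=1 u=0 q=0 v=0 clk=1 r=1 y=0 x=1
  Δ1: clk:1→0
  (1Δ to stable)

6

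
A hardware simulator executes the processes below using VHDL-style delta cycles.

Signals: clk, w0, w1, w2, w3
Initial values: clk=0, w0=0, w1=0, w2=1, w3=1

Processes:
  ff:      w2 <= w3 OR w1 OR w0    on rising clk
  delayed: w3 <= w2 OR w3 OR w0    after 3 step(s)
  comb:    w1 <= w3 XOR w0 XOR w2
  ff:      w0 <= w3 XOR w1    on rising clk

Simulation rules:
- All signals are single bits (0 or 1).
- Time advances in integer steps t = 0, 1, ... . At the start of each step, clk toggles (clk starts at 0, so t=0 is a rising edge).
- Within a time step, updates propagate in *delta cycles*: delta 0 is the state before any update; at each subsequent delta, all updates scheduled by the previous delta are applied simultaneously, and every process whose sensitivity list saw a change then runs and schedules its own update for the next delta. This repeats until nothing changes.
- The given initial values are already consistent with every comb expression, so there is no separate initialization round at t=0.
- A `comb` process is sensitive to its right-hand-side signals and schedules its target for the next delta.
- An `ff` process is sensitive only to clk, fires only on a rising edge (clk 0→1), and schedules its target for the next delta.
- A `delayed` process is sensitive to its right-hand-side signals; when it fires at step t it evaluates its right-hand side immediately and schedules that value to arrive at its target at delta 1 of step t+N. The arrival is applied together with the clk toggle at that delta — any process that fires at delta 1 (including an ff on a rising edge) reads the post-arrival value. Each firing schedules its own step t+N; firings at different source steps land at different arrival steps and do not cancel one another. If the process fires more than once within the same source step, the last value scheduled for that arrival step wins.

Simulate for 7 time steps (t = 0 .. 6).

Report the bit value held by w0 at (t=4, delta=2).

1

[bits: clk,w0,w3,w1,w2]
t=0: Δ0=00101 Δ1=10101 Δ2=11101 Δ3=11111 | 3Δ
t=1: Δ0=11111 Δ1=01111 | 1Δ
t=2: Δ0=01111 Δ1=11111 Δ2=10111 Δ3=10101 | 3Δ
t=3: Δ0=10101 Δ1=00101 | 1Δ
t=4: Δ0=00101 Δ1=10101 Δ2=11101 Δ3=11111 | 3Δ
t=5: Δ0=11111 Δ1=01111 | 1Δ
t=6: Δ0=01111 Δ1=11111 Δ2=10111 Δ3=10101 | 3Δ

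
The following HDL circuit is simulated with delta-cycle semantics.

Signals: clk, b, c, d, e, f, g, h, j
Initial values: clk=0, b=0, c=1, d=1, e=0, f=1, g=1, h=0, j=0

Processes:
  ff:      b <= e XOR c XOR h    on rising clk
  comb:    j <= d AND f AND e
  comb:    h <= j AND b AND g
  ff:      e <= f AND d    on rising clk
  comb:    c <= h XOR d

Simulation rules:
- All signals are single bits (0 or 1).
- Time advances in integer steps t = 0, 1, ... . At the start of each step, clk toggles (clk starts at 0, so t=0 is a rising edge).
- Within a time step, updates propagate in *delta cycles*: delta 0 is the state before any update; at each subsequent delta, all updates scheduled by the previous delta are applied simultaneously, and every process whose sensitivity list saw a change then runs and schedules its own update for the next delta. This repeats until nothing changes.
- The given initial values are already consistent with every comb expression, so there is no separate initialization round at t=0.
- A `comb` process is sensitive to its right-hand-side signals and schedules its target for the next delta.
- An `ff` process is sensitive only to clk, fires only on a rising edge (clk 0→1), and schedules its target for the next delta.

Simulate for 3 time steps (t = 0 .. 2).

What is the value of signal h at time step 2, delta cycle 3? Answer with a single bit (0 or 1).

t0.Δ0 j=0 e=0 d=1 b=0 g=1 c=1 clk=0 h=0 f=1
t0.Δ1 j=0 e=0 d=1 b=0 g=1 c=1 clk=1 h=0 f=1
t0.Δ2 j=0 e=1 d=1 b=1 g=1 c=1 clk=1 h=0 f=1
t0.Δ3 j=1 e=1 d=1 b=1 g=1 c=1 clk=1 h=0 f=1
t0.Δ4 j=1 e=1 d=1 b=1 g=1 c=1 clk=1 h=1 f=1
t0.Δ5 j=1 e=1 d=1 b=1 g=1 c=0 clk=1 h=1 f=1
t1.Δ0 j=1 e=1 d=1 b=1 g=1 c=0 clk=1 h=1 f=1
t1.Δ1 j=1 e=1 d=1 b=1 g=1 c=0 clk=0 h=1 f=1
t2.Δ0 j=1 e=1 d=1 b=1 g=1 c=0 clk=0 h=1 f=1
t2.Δ1 j=1 e=1 d=1 b=1 g=1 c=0 clk=1 h=1 f=1
t2.Δ2 j=1 e=1 d=1 b=0 g=1 c=0 clk=1 h=1 f=1
t2.Δ3 j=1 e=1 d=1 b=0 g=1 c=0 clk=1 h=0 f=1
t2.Δ4 j=1 e=1 d=1 b=0 g=1 c=1 clk=1 h=0 f=1

0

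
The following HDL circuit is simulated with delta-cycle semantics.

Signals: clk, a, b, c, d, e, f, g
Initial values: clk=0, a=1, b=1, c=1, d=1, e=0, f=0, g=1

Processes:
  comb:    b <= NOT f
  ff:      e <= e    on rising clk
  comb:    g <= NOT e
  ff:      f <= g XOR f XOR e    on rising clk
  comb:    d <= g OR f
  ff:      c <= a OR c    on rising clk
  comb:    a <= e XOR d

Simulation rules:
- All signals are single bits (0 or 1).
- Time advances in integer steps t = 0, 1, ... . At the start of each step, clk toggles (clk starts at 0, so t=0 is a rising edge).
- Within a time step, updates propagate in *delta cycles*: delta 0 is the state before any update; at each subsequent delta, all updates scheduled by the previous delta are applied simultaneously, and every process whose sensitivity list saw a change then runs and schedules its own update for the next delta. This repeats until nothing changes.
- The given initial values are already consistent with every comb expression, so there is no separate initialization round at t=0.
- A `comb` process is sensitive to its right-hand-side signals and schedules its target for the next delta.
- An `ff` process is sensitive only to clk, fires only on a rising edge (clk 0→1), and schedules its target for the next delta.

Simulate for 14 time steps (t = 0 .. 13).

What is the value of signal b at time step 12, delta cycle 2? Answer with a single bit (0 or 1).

[bits: f,d,c,a,b,g,clk,e]
t=0: Δ0=01111100 Δ1=01111110 Δ2=11111110 Δ3=11110110 | 3Δ
t=1: Δ0=11110110 Δ1=11110100 | 1Δ
t=2: Δ0=11110100 Δ1=11110110 Δ2=01110110 Δ3=01111110 | 3Δ
t=3: Δ0=01111110 Δ1=01111100 | 1Δ
t=4: Δ0=01111100 Δ1=01111110 Δ2=11111110 Δ3=11110110 | 3Δ
t=5: Δ0=11110110 Δ1=11110100 | 1Δ
t=6: Δ0=11110100 Δ1=11110110 Δ2=01110110 Δ3=01111110 | 3Δ
t=7: Δ0=01111110 Δ1=01111100 | 1Δ
t=8: Δ0=01111100 Δ1=01111110 Δ2=11111110 Δ3=11110110 | 3Δ
t=9: Δ0=11110110 Δ1=11110100 | 1Δ
t=10: Δ0=11110100 Δ1=11110110 Δ2=01110110 Δ3=01111110 | 3Δ
t=11: Δ0=01111110 Δ1=01111100 | 1Δ
t=12: Δ0=01111100 Δ1=01111110 Δ2=11111110 Δ3=11110110 | 3Δ
t=13: Δ0=11110110 Δ1=11110100 | 1Δ

1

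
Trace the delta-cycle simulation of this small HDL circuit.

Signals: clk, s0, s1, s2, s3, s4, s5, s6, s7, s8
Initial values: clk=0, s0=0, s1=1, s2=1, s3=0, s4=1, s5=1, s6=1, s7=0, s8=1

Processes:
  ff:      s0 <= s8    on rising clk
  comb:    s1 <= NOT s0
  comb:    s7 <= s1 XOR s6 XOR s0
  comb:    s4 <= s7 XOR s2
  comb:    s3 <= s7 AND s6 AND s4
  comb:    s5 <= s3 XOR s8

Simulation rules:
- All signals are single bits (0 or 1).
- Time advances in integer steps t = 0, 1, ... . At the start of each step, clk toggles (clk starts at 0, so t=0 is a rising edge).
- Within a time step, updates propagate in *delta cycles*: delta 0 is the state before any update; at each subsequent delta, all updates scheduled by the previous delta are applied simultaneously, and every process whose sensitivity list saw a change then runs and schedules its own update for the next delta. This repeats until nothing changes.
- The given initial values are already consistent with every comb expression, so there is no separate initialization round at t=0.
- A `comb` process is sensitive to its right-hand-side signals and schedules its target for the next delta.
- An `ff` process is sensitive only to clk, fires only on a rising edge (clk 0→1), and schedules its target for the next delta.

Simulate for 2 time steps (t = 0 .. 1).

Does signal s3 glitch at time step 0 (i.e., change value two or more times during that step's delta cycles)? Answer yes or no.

yes

t0.Δ0 s3=0 clk=0 s0=0 s5=1 s7=0 s1=1 s4=1 s2=1 s6=1 s8=1
t0.Δ1 s3=0 clk=1 s0=0 s5=1 s7=0 s1=1 s4=1 s2=1 s6=1 s8=1
t0.Δ2 s3=0 clk=1 s0=1 s5=1 s7=0 s1=1 s4=1 s2=1 s6=1 s8=1
t0.Δ3 s3=0 clk=1 s0=1 s5=1 s7=1 s1=0 s4=1 s2=1 s6=1 s8=1
t0.Δ4 s3=1 clk=1 s0=1 s5=1 s7=0 s1=0 s4=0 s2=1 s6=1 s8=1
t0.Δ5 s3=0 clk=1 s0=1 s5=0 s7=0 s1=0 s4=1 s2=1 s6=1 s8=1
t0.Δ6 s3=0 clk=1 s0=1 s5=1 s7=0 s1=0 s4=1 s2=1 s6=1 s8=1
t1.Δ0 s3=0 clk=1 s0=1 s5=1 s7=0 s1=0 s4=1 s2=1 s6=1 s8=1
t1.Δ1 s3=0 clk=0 s0=1 s5=1 s7=0 s1=0 s4=1 s2=1 s6=1 s8=1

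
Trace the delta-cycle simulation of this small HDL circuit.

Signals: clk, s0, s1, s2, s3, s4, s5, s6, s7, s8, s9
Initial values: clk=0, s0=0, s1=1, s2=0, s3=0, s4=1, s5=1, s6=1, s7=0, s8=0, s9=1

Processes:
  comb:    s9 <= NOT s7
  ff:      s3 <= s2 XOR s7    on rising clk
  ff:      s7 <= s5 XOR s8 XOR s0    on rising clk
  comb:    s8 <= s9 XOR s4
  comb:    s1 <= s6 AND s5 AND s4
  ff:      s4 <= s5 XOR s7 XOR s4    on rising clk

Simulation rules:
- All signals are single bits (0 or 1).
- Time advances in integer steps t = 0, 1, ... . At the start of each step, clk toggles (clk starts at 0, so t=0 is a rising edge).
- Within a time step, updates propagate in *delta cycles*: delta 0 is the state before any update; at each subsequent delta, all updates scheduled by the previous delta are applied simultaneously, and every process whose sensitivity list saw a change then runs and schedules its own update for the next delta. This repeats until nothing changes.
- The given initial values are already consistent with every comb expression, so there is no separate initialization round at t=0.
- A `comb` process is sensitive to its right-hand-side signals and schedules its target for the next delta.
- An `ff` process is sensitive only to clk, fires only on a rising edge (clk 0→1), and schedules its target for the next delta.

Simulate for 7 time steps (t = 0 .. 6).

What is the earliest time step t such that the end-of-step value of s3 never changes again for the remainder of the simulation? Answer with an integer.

2

t=0 Δ0: clk=0 s2=0 s3=0 s0=0 s5=1 s8=0 s6=1 s1=1 s7=0 s9=1 s4=1
  Δ1: clk:0→1
  Δ2: s7:0→1, s4:1→0
  Δ3: s8:0→1, s1:1→0, s9:1→0
  Δ4: s8:1→0
  (4Δ to stable)
t=1 Δ0: clk=1 s2=0 s3=0 s0=0 s5=1 s8=0 s6=1 s1=0 s7=1 s9=0 s4=0
  Δ1: clk:1→0
  (1Δ to stable)
t=2 Δ0: clk=0 s2=0 s3=0 s0=0 s5=1 s8=0 s6=1 s1=0 s7=1 s9=0 s4=0
  Δ1: clk:0→1
  Δ2: s3:0→1
  (2Δ to stable)
t=3 Δ0: clk=1 s2=0 s3=1 s0=0 s5=1 s8=0 s6=1 s1=0 s7=1 s9=0 s4=0
  Δ1: clk:1→0
  (1Δ to stable)
t=4 Δ0: clk=0 s2=0 s3=1 s0=0 s5=1 s8=0 s6=1 s1=0 s7=1 s9=0 s4=0
  Δ1: clk:0→1
  (1Δ to stable)
t=5 Δ0: clk=1 s2=0 s3=1 s0=0 s5=1 s8=0 s6=1 s1=0 s7=1 s9=0 s4=0
  Δ1: clk:1→0
  (1Δ to stable)
t=6 Δ0: clk=0 s2=0 s3=1 s0=0 s5=1 s8=0 s6=1 s1=0 s7=1 s9=0 s4=0
  Δ1: clk:0→1
  (1Δ to stable)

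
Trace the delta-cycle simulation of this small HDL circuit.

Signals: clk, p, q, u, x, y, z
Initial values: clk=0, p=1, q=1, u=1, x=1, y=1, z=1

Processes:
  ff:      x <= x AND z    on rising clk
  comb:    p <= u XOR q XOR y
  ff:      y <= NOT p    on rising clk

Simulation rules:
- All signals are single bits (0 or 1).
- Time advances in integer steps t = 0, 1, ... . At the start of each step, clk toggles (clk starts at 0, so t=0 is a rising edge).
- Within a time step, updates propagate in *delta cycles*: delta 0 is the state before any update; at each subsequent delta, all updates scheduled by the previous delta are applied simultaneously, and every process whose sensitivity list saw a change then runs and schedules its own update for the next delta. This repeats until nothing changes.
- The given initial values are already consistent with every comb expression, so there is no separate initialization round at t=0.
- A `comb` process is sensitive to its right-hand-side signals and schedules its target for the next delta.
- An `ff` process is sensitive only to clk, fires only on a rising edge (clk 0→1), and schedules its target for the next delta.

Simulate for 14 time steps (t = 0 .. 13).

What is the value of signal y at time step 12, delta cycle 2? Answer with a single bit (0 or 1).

t=0 Δ0: x=1 z=1 p=1 q=1 y=1 clk=0 u=1
  Δ1: clk:0→1
  Δ2: y:1→0
  Δ3: p:1→0
  (3Δ to stable)
t=1 Δ0: x=1 z=1 p=0 q=1 y=0 clk=1 u=1
  Δ1: clk:1→0
  (1Δ to stable)
t=2 Δ0: x=1 z=1 p=0 q=1 y=0 clk=0 u=1
  Δ1: clk:0→1
  Δ2: y:0→1
  Δ3: p:0→1
  (3Δ to stable)
t=3 Δ0: x=1 z=1 p=1 q=1 y=1 clk=1 u=1
  Δ1: clk:1→0
  (1Δ to stable)
t=4 Δ0: x=1 z=1 p=1 q=1 y=1 clk=0 u=1
  Δ1: clk:0→1
  Δ2: y:1→0
  Δ3: p:1→0
  (3Δ to stable)
t=5 Δ0: x=1 z=1 p=0 q=1 y=0 clk=1 u=1
  Δ1: clk:1→0
  (1Δ to stable)
t=6 Δ0: x=1 z=1 p=0 q=1 y=0 clk=0 u=1
  Δ1: clk:0→1
  Δ2: y:0→1
  Δ3: p:0→1
  (3Δ to stable)
t=7 Δ0: x=1 z=1 p=1 q=1 y=1 clk=1 u=1
  Δ1: clk:1→0
  (1Δ to stable)
t=8 Δ0: x=1 z=1 p=1 q=1 y=1 clk=0 u=1
  Δ1: clk:0→1
  Δ2: y:1→0
  Δ3: p:1→0
  (3Δ to stable)
t=9 Δ0: x=1 z=1 p=0 q=1 y=0 clk=1 u=1
  Δ1: clk:1→0
  (1Δ to stable)
t=10 Δ0: x=1 z=1 p=0 q=1 y=0 clk=0 u=1
  Δ1: clk:0→1
  Δ2: y:0→1
  Δ3: p:0→1
  (3Δ to stable)
t=11 Δ0: x=1 z=1 p=1 q=1 y=1 clk=1 u=1
  Δ1: clk:1→0
  (1Δ to stable)
t=12 Δ0: x=1 z=1 p=1 q=1 y=1 clk=0 u=1
  Δ1: clk:0→1
  Δ2: y:1→0
  Δ3: p:1→0
  (3Δ to stable)
t=13 Δ0: x=1 z=1 p=0 q=1 y=0 clk=1 u=1
  Δ1: clk:1→0
  (1Δ to stable)

0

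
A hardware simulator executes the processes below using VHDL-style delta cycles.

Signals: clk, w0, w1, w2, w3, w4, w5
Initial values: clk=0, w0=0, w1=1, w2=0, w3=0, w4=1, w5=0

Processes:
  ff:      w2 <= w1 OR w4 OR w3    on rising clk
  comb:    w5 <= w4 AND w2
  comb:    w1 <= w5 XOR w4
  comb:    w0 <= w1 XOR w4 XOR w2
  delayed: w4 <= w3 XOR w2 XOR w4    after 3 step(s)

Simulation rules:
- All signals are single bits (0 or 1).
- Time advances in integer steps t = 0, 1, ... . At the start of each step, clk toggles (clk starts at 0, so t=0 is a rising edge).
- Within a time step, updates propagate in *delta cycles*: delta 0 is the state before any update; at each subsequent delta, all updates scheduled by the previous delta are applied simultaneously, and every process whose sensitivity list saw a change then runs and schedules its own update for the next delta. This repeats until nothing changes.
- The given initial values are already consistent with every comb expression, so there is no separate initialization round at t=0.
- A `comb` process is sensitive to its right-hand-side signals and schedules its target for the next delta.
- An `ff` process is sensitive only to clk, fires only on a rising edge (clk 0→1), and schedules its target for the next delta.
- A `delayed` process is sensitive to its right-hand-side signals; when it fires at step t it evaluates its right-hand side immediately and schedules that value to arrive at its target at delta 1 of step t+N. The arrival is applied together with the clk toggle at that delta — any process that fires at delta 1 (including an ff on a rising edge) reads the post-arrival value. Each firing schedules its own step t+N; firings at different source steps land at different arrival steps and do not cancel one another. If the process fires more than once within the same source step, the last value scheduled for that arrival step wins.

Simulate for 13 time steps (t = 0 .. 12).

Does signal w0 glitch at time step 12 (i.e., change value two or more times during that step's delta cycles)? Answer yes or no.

t0.Δ0 w1=1 w5=0 w0=0 w2=0 clk=0 w4=1 w3=0
t0.Δ1 w1=1 w5=0 w0=0 w2=0 clk=1 w4=1 w3=0
t0.Δ2 w1=1 w5=0 w0=0 w2=1 clk=1 w4=1 w3=0
t0.Δ3 w1=1 w5=1 w0=1 w2=1 clk=1 w4=1 w3=0
t0.Δ4 w1=0 w5=1 w0=1 w2=1 clk=1 w4=1 w3=0
t0.Δ5 w1=0 w5=1 w0=0 w2=1 clk=1 w4=1 w3=0
t1.Δ0 w1=0 w5=1 w0=0 w2=1 clk=1 w4=1 w3=0
t1.Δ1 w1=0 w5=1 w0=0 w2=1 clk=0 w4=1 w3=0
t2.Δ0 w1=0 w5=1 w0=0 w2=1 clk=0 w4=1 w3=0
t2.Δ1 w1=0 w5=1 w0=0 w2=1 clk=1 w4=1 w3=0
t3.Δ0 w1=0 w5=1 w0=0 w2=1 clk=1 w4=1 w3=0
t3.Δ1 w1=0 w5=1 w0=0 w2=1 clk=0 w4=0 w3=0
t3.Δ2 w1=1 w5=0 w0=1 w2=1 clk=0 w4=0 w3=0
t3.Δ3 w1=0 w5=0 w0=0 w2=1 clk=0 w4=0 w3=0
t3.Δ4 w1=0 w5=0 w0=1 w2=1 clk=0 w4=0 w3=0
t4.Δ0 w1=0 w5=0 w0=1 w2=1 clk=0 w4=0 w3=0
t4.Δ1 w1=0 w5=0 w0=1 w2=1 clk=1 w4=0 w3=0
t4.Δ2 w1=0 w5=0 w0=1 w2=0 clk=1 w4=0 w3=0
t4.Δ3 w1=0 w5=0 w0=0 w2=0 clk=1 w4=0 w3=0
t5.Δ0 w1=0 w5=0 w0=0 w2=0 clk=1 w4=0 w3=0
t5.Δ1 w1=0 w5=0 w0=0 w2=0 clk=0 w4=0 w3=0
t6.Δ0 w1=0 w5=0 w0=0 w2=0 clk=0 w4=0 w3=0
t6.Δ1 w1=0 w5=0 w0=0 w2=0 clk=1 w4=1 w3=0
t6.Δ2 w1=1 w5=0 w0=1 w2=1 clk=1 w4=1 w3=0
t6.Δ3 w1=1 w5=1 w0=1 w2=1 clk=1 w4=1 w3=0
t6.Δ4 w1=0 w5=1 w0=1 w2=1 clk=1 w4=1 w3=0
t6.Δ5 w1=0 w5=1 w0=0 w2=1 clk=1 w4=1 w3=0
t7.Δ0 w1=0 w5=1 w0=0 w2=1 clk=1 w4=1 w3=0
t7.Δ1 w1=0 w5=1 w0=0 w2=1 clk=0 w4=0 w3=0
t7.Δ2 w1=1 w5=0 w0=1 w2=1 clk=0 w4=0 w3=0
t7.Δ3 w1=0 w5=0 w0=0 w2=1 clk=0 w4=0 w3=0
t7.Δ4 w1=0 w5=0 w0=1 w2=1 clk=0 w4=0 w3=0
t8.Δ0 w1=0 w5=0 w0=1 w2=1 clk=0 w4=0 w3=0
t8.Δ1 w1=0 w5=0 w0=1 w2=1 clk=1 w4=0 w3=0
t8.Δ2 w1=0 w5=0 w0=1 w2=0 clk=1 w4=0 w3=0
t8.Δ3 w1=0 w5=0 w0=0 w2=0 clk=1 w4=0 w3=0
t9.Δ0 w1=0 w5=0 w0=0 w2=0 clk=1 w4=0 w3=0
t9.Δ1 w1=0 w5=0 w0=0 w2=0 clk=0 w4=0 w3=0
t10.Δ0 w1=0 w5=0 w0=0 w2=0 clk=0 w4=0 w3=0
t10.Δ1 w1=0 w5=0 w0=0 w2=0 clk=1 w4=1 w3=0
t10.Δ2 w1=1 w5=0 w0=1 w2=1 clk=1 w4=1 w3=0
t10.Δ3 w1=1 w5=1 w0=1 w2=1 clk=1 w4=1 w3=0
t10.Δ4 w1=0 w5=1 w0=1 w2=1 clk=1 w4=1 w3=0
t10.Δ5 w1=0 w5=1 w0=0 w2=1 clk=1 w4=1 w3=0
t11.Δ0 w1=0 w5=1 w0=0 w2=1 clk=1 w4=1 w3=0
t11.Δ1 w1=0 w5=1 w0=0 w2=1 clk=0 w4=0 w3=0
t11.Δ2 w1=1 w5=0 w0=1 w2=1 clk=0 w4=0 w3=0
t11.Δ3 w1=0 w5=0 w0=0 w2=1 clk=0 w4=0 w3=0
t11.Δ4 w1=0 w5=0 w0=1 w2=1 clk=0 w4=0 w3=0
t12.Δ0 w1=0 w5=0 w0=1 w2=1 clk=0 w4=0 w3=0
t12.Δ1 w1=0 w5=0 w0=1 w2=1 clk=1 w4=0 w3=0
t12.Δ2 w1=0 w5=0 w0=1 w2=0 clk=1 w4=0 w3=0
t12.Δ3 w1=0 w5=0 w0=0 w2=0 clk=1 w4=0 w3=0

no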